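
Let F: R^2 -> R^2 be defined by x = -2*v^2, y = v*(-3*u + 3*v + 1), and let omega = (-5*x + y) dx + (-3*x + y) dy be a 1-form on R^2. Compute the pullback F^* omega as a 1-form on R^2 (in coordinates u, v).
F^* omega = (v^2*(9*u - 27*v - 3)) du + (v*(9*u^2 - 33*u*v - 6*u + 2*v^2 + 11*v + 1)) dv

Using F^*(f dg) = (f ∘ F) d(g ∘ F), substitute each coordinate x_i by F_i(u, v) in f_i, and replace dx_i by d F_i = (∂F_i/∂u) du + (∂F_i/∂v) dv.
  For the x component: f_1(F) = v*(-3*u + 13*v + 1); d F_1 = (0) du + (-4*v) dv
  For the y component: f_2(F) = v*(-3*u + 9*v + 1); d F_2 = (-3*v) du + (-3*u + 6*v + 1) dv
Combining and collecting du, dv coefficients:
  coeff of du: v^2*(9*u - 27*v - 3)
  coeff of dv: v*(9*u^2 - 33*u*v - 6*u + 2*v^2 + 11*v + 1)
F^* omega = (v^2*(9*u - 27*v - 3)) du + (v*(9*u^2 - 33*u*v - 6*u + 2*v^2 + 11*v + 1)) dv.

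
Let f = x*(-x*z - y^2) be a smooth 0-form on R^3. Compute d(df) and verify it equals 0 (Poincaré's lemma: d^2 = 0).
d(df) = 0

Step 1: df = sum_i (∂f/∂x_i) dx_i = (-2*x*z - y^2) dx + (-2*x*y) dy + (-x^2) dz.
Step 2: Apply d again. Using the 1-form formula, the coefficient of dx ∧ dy in d(df) is ∂^2 f/∂x ∂y - ∂^2 f/∂y ∂x = (-2*y) - (-2*y) = 0 (equality of mixed partials for smooth f).
Similarly for dx ∧ dz and dy ∧ dz — all coefficients vanish. So d(df) = 0.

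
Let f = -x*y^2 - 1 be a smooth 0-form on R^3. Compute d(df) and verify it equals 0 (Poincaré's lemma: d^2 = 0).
d(df) = 0

Step 1: df = sum_i (∂f/∂x_i) dx_i = (-y^2) dx + (-2*x*y) dy + (0) dz.
Step 2: Apply d again. Using the 1-form formula, the coefficient of dx ∧ dy in d(df) is ∂^2 f/∂x ∂y - ∂^2 f/∂y ∂x = (-2*y) - (-2*y) = 0 (equality of mixed partials for smooth f).
Similarly for dx ∧ dz and dy ∧ dz — all coefficients vanish. So d(df) = 0.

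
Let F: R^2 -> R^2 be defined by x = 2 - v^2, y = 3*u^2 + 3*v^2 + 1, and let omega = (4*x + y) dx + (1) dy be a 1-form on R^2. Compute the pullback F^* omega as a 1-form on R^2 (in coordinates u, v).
F^* omega = (6*u) du + (2*v*(-3*u^2 + v^2 - 6)) dv

Using F^*(f dg) = (f ∘ F) d(g ∘ F), substitute each coordinate x_i by F_i(u, v) in f_i, and replace dx_i by d F_i = (∂F_i/∂u) du + (∂F_i/∂v) dv.
  For the x component: f_1(F) = 3*u^2 - v^2 + 9; d F_1 = (0) du + (-2*v) dv
  For the y component: f_2(F) = 1; d F_2 = (6*u) du + (6*v) dv
Combining and collecting du, dv coefficients:
  coeff of du: 6*u
  coeff of dv: 2*v*(-3*u^2 + v^2 - 6)
F^* omega = (6*u) du + (2*v*(-3*u^2 + v^2 - 6)) dv.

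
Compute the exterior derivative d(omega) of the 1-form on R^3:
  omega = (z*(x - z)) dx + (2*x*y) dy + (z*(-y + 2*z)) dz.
d(omega) = (2*y) dx ∧ dy + (-x + 2*z) dx ∧ dz + (-z) dy ∧ dz

For a 1-form omega = sum_i f_i dx_i, the exterior derivative is
  d(omega) = sum_{i < j} (∂f_j/∂x_i - ∂f_i/∂x_j) dx_i ∧ dx_j.
  coefficient of dx ∧ dy: ∂f_2/∂x - ∂f_1/∂y = ∂(2*x*y)/∂x - ∂(z*(x - z))/∂y = 2*y
  coefficient of dx ∧ dz: ∂f_3/∂x - ∂f_1/∂z = ∂(z*(-y + 2*z))/∂x - ∂(z*(x - z))/∂z = -x + 2*z
  coefficient of dy ∧ dz: ∂f_3/∂y - ∂f_2/∂z = ∂(z*(-y + 2*z))/∂y - ∂(2*x*y)/∂z = -z
Assembling: d(omega) = (2*y) dx ∧ dy + (-x + 2*z) dx ∧ dz + (-z) dy ∧ dz.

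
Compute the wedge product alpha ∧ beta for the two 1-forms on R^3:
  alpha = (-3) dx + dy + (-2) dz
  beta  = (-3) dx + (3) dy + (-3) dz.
alpha ∧ beta = (-6) dx ∧ dy + (3) dx ∧ dz + (3) dy ∧ dz

Distribute the wedge, using dx_i ∧ dx_j = -dx_j ∧ dx_i and dx_i ∧ dx_i = 0. For each pair (i, j) with i < j, the coefficient of dx_i ∧ dx_j in alpha ∧ beta is (alpha_i * beta_j - alpha_j * beta_i). Collecting: alpha ∧ beta = (-6) dx ∧ dy + (3) dx ∧ dz + (3) dy ∧ dz.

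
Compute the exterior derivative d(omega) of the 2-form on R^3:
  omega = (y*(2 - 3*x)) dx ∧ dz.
d(omega) = (3*x - 2) dx ∧ dy ∧ dz

For a 2-form omega = sum_{i<j} g_{ij} dx_i ∧ dx_j, the exterior derivative is
  d(omega) = sum_{i<j} d(g_{ij}) ∧ dx_i ∧ dx_j = sum_{i<j, k} (∂g_{ij}/∂x_k) dx_k ∧ dx_i ∧ dx_j.
Expand each term, using dx_k ∧ dx_i ∧ dx_j = sgn(permutation) dx_{(a)} ∧ dx_{(b)} ∧ dx_{(c)} with (a < b < c) sorted:
  d(y*(2 - 3*x)) includes (∂/∂y)(y*(2 - 3*x)) dy = (2 - 3*x) dy, which multiplied by dx ∧ dz gives (3*x - 2) dx ∧ dy ∧ dz
Collecting like 3-forms: d(omega) = (3*x - 2) dx ∧ dy ∧ dz.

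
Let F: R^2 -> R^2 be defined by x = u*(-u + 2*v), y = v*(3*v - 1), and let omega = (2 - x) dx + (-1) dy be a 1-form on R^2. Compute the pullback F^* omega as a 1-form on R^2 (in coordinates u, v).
F^* omega = (-2*u^3 + 6*u^2*v - 4*u*v^2 - 4*u + 4*v) du + (2*u^3 - 4*u^2*v + 4*u - 6*v + 1) dv

Using F^*(f dg) = (f ∘ F) d(g ∘ F), substitute each coordinate x_i by F_i(u, v) in f_i, and replace dx_i by d F_i = (∂F_i/∂u) du + (∂F_i/∂v) dv.
  For the x component: f_1(F) = u^2 - 2*u*v + 2; d F_1 = (-2*u + 2*v) du + (2*u) dv
  For the y component: f_2(F) = -1; d F_2 = (0) du + (6*v - 1) dv
Combining and collecting du, dv coefficients:
  coeff of du: -2*u^3 + 6*u^2*v - 4*u*v^2 - 4*u + 4*v
  coeff of dv: 2*u^3 - 4*u^2*v + 4*u - 6*v + 1
F^* omega = (-2*u^3 + 6*u^2*v - 4*u*v^2 - 4*u + 4*v) du + (2*u^3 - 4*u^2*v + 4*u - 6*v + 1) dv.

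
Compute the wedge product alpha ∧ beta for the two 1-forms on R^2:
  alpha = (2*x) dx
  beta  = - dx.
alpha ∧ beta = 0

Distribute the wedge, using dx_i ∧ dx_j = -dx_j ∧ dx_i and dx_i ∧ dx_i = 0. For each pair (i, j) with i < j, the coefficient of dx_i ∧ dx_j in alpha ∧ beta is (alpha_i * beta_j - alpha_j * beta_i). Collecting: alpha ∧ beta = 0.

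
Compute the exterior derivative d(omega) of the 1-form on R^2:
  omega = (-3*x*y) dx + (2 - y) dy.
d(omega) = (3*x) dx ∧ dy

For a 1-form omega = sum_i f_i dx_i, the exterior derivative is
  d(omega) = sum_{i < j} (∂f_j/∂x_i - ∂f_i/∂x_j) dx_i ∧ dx_j.
  coefficient of dx ∧ dy: ∂f_2/∂x - ∂f_1/∂y = ∂(2 - y)/∂x - ∂(-3*x*y)/∂y = 3*x
Assembling: d(omega) = (3*x) dx ∧ dy.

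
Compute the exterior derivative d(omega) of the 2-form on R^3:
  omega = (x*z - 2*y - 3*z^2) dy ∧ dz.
d(omega) = (z) dx ∧ dy ∧ dz

For a 2-form omega = sum_{i<j} g_{ij} dx_i ∧ dx_j, the exterior derivative is
  d(omega) = sum_{i<j} d(g_{ij}) ∧ dx_i ∧ dx_j = sum_{i<j, k} (∂g_{ij}/∂x_k) dx_k ∧ dx_i ∧ dx_j.
Expand each term, using dx_k ∧ dx_i ∧ dx_j = sgn(permutation) dx_{(a)} ∧ dx_{(b)} ∧ dx_{(c)} with (a < b < c) sorted:
  d(x*z - 2*y - 3*z^2) includes (∂/∂x)(x*z - 2*y - 3*z^2) dx = (z) dx, which multiplied by dy ∧ dz gives (z) dx ∧ dy ∧ dz
Collecting like 3-forms: d(omega) = (z) dx ∧ dy ∧ dz.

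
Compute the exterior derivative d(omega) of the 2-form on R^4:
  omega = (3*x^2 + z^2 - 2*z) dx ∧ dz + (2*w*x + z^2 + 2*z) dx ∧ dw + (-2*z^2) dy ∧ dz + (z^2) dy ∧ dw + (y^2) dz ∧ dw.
d(omega) = (-2*z - 2) dx ∧ dz ∧ dw + (2*y - 2*z) dy ∧ dz ∧ dw

For a 2-form omega = sum_{i<j} g_{ij} dx_i ∧ dx_j, the exterior derivative is
  d(omega) = sum_{i<j} d(g_{ij}) ∧ dx_i ∧ dx_j = sum_{i<j, k} (∂g_{ij}/∂x_k) dx_k ∧ dx_i ∧ dx_j.
Expand each term, using dx_k ∧ dx_i ∧ dx_j = sgn(permutation) dx_{(a)} ∧ dx_{(b)} ∧ dx_{(c)} with (a < b < c) sorted:
  d(2*w*x + z^2 + 2*z) includes (∂/∂z)(2*w*x + z^2 + 2*z) dz = (2*z + 2) dz, which multiplied by dx ∧ dw gives (-2*z - 2) dx ∧ dz ∧ dw
  d(z^2) includes (∂/∂z)(z^2) dz = (2*z) dz, which multiplied by dy ∧ dw gives (-2*z) dy ∧ dz ∧ dw
  d(y^2) includes (∂/∂y)(y^2) dy = (2*y) dy, which multiplied by dz ∧ dw gives (2*y) dy ∧ dz ∧ dw
Collecting like 3-forms: d(omega) = (-2*z - 2) dx ∧ dz ∧ dw + (2*y - 2*z) dy ∧ dz ∧ dw.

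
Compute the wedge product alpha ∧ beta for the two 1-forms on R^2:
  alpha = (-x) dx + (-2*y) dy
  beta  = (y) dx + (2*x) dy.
alpha ∧ beta = (-2*x^2 + 2*y^2) dx ∧ dy

Distribute the wedge, using dx_i ∧ dx_j = -dx_j ∧ dx_i and dx_i ∧ dx_i = 0. For each pair (i, j) with i < j, the coefficient of dx_i ∧ dx_j in alpha ∧ beta is (alpha_i * beta_j - alpha_j * beta_i). Collecting: alpha ∧ beta = (-2*x^2 + 2*y^2) dx ∧ dy.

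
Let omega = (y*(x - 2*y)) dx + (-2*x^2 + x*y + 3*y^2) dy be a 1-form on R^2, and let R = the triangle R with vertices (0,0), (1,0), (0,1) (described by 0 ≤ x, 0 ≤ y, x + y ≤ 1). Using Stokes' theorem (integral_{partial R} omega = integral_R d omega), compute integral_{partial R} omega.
integral_(partial R) omega = 0

Stokes: integral_partial_R omega = integral_R d omega with d omega = (∂Q/∂x - ∂P/∂y) dx ∧ dy.
  ∂Q/∂x = -4*x + y
  ∂P/∂y = x - 4*y
  integrand = ∂Q/∂x - ∂P/∂y = -5*x + 5*y.
Integrating over R: integral_0^1 integral_0^{1-x} (-5*x + 5*y) dy dx = 0.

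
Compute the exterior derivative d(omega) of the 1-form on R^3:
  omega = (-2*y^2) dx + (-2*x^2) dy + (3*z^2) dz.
d(omega) = (-4*x + 4*y) dx ∧ dy

For a 1-form omega = sum_i f_i dx_i, the exterior derivative is
  d(omega) = sum_{i < j} (∂f_j/∂x_i - ∂f_i/∂x_j) dx_i ∧ dx_j.
  coefficient of dx ∧ dy: ∂f_2/∂x - ∂f_1/∂y = ∂(-2*x^2)/∂x - ∂(-2*y^2)/∂y = -4*x + 4*y
Assembling: d(omega) = (-4*x + 4*y) dx ∧ dy.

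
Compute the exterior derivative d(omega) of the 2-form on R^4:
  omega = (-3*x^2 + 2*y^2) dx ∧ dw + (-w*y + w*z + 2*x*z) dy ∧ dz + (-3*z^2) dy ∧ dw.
d(omega) = (-4*y) dx ∧ dy ∧ dw + (2*z) dx ∧ dy ∧ dz + (-y + 7*z) dy ∧ dz ∧ dw

For a 2-form omega = sum_{i<j} g_{ij} dx_i ∧ dx_j, the exterior derivative is
  d(omega) = sum_{i<j} d(g_{ij}) ∧ dx_i ∧ dx_j = sum_{i<j, k} (∂g_{ij}/∂x_k) dx_k ∧ dx_i ∧ dx_j.
Expand each term, using dx_k ∧ dx_i ∧ dx_j = sgn(permutation) dx_{(a)} ∧ dx_{(b)} ∧ dx_{(c)} with (a < b < c) sorted:
  d(-3*x^2 + 2*y^2) includes (∂/∂y)(-3*x^2 + 2*y^2) dy = (4*y) dy, which multiplied by dx ∧ dw gives (-4*y) dx ∧ dy ∧ dw
  d(-w*y + w*z + 2*x*z) includes (∂/∂x)(-w*y + w*z + 2*x*z) dx = (2*z) dx, which multiplied by dy ∧ dz gives (2*z) dx ∧ dy ∧ dz
  d(-w*y + w*z + 2*x*z) includes (∂/∂w)(-w*y + w*z + 2*x*z) dw = (-y + z) dw, which multiplied by dy ∧ dz gives (-y + z) dy ∧ dz ∧ dw
  d(-3*z^2) includes (∂/∂z)(-3*z^2) dz = (-6*z) dz, which multiplied by dy ∧ dw gives (6*z) dy ∧ dz ∧ dw
Collecting like 3-forms: d(omega) = (-4*y) dx ∧ dy ∧ dw + (2*z) dx ∧ dy ∧ dz + (-y + 7*z) dy ∧ dz ∧ dw.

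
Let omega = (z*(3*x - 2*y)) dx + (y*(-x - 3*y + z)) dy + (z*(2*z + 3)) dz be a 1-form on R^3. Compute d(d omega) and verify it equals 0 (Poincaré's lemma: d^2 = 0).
d(d omega) = 0

Step 1: d omega = sum_{i<j} (∂f_j/∂x_i - ∂f_i/∂x_j) dx_i ∧ dx_j:
  coeff of dx ∧ dy: -y + 2*z
  coeff of dx ∧ dz: -3*x + 2*y
  coeff of dy ∧ dz: -y
Step 2: Apply d again to each 2-form coefficient. The only possible 3-form in R^3 is dx ∧ dy ∧ dz, with coefficient
  ∂(coeff of dy∧dz)/∂x - ∂(coeff of dx∧dz)/∂y + ∂(coeff of dx∧dy)/∂z
  = ∂/∂x (-y) - ∂/∂y (-3*x + 2*y) + ∂/∂z (-y + 2*z).
Each of these terms simplifies to sums of mixed partials that cancel in pairs. The result is 0 (by equality of mixed partials for smooth functions — Schwarz / Clairaut).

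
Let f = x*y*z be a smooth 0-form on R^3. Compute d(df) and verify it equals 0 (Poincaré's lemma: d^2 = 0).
d(df) = 0

Step 1: df = sum_i (∂f/∂x_i) dx_i = (y*z) dx + (x*z) dy + (x*y) dz.
Step 2: Apply d again. Using the 1-form formula, the coefficient of dx ∧ dy in d(df) is ∂^2 f/∂x ∂y - ∂^2 f/∂y ∂x = (z) - (z) = 0 (equality of mixed partials for smooth f).
Similarly for dx ∧ dz and dy ∧ dz — all coefficients vanish. So d(df) = 0.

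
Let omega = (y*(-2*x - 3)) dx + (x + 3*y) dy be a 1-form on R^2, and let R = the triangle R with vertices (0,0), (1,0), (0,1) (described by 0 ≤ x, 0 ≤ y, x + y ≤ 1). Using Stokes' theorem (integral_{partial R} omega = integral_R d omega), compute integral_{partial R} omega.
integral_(partial R) omega = 7/3

Stokes: integral_partial_R omega = integral_R d omega with d omega = (∂Q/∂x - ∂P/∂y) dx ∧ dy.
  ∂Q/∂x = 1
  ∂P/∂y = -2*x - 3
  integrand = ∂Q/∂x - ∂P/∂y = 2*x + 4.
Integrating over R: integral_0^1 integral_0^{1-x} (2*x + 4) dy dx = 7/3.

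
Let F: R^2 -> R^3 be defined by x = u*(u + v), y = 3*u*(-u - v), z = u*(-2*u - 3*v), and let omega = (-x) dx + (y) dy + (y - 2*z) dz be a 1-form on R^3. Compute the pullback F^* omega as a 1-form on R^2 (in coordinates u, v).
F^* omega = (u*(12*u^2 + 9*u*v - v^2)) du + (u^2*(5*u - v)) dv

Using F^*(f dg) = (f ∘ F) d(g ∘ F), substitute each coordinate x_i by F_i(u, v) in f_i, and replace dx_i by d F_i = (∂F_i/∂u) du + (∂F_i/∂v) dv.
  For the x component: f_1(F) = u*(-u - v); d F_1 = (2*u + v) du + (u) dv
  For the y component: f_2(F) = 3*u*(-u - v); d F_2 = (-6*u - 3*v) du + (-3*u) dv
  For the z component: f_3(F) = u*(u + 3*v); d F_3 = (-4*u - 3*v) du + (-3*u) dv
Combining and collecting du, dv coefficients:
  coeff of du: u*(12*u^2 + 9*u*v - v^2)
  coeff of dv: u^2*(5*u - v)
F^* omega = (u*(12*u^2 + 9*u*v - v^2)) du + (u^2*(5*u - v)) dv.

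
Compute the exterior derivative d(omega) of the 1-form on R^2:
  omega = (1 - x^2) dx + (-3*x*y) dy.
d(omega) = (-3*y) dx ∧ dy

For a 1-form omega = sum_i f_i dx_i, the exterior derivative is
  d(omega) = sum_{i < j} (∂f_j/∂x_i - ∂f_i/∂x_j) dx_i ∧ dx_j.
  coefficient of dx ∧ dy: ∂f_2/∂x - ∂f_1/∂y = ∂(-3*x*y)/∂x - ∂(1 - x^2)/∂y = -3*y
Assembling: d(omega) = (-3*y) dx ∧ dy.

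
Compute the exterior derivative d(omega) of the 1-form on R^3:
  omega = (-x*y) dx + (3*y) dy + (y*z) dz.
d(omega) = (x) dx ∧ dy + (z) dy ∧ dz

For a 1-form omega = sum_i f_i dx_i, the exterior derivative is
  d(omega) = sum_{i < j} (∂f_j/∂x_i - ∂f_i/∂x_j) dx_i ∧ dx_j.
  coefficient of dx ∧ dy: ∂f_2/∂x - ∂f_1/∂y = ∂(3*y)/∂x - ∂(-x*y)/∂y = x
  coefficient of dy ∧ dz: ∂f_3/∂y - ∂f_2/∂z = ∂(y*z)/∂y - ∂(3*y)/∂z = z
Assembling: d(omega) = (x) dx ∧ dy + (z) dy ∧ dz.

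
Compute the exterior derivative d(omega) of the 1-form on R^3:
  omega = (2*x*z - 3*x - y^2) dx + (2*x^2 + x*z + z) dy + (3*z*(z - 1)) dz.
d(omega) = (4*x + 2*y + z) dx ∧ dy + (-2*x) dx ∧ dz + (-x - 1) dy ∧ dz

For a 1-form omega = sum_i f_i dx_i, the exterior derivative is
  d(omega) = sum_{i < j} (∂f_j/∂x_i - ∂f_i/∂x_j) dx_i ∧ dx_j.
  coefficient of dx ∧ dy: ∂f_2/∂x - ∂f_1/∂y = ∂(2*x^2 + x*z + z)/∂x - ∂(2*x*z - 3*x - y^2)/∂y = 4*x + 2*y + z
  coefficient of dx ∧ dz: ∂f_3/∂x - ∂f_1/∂z = ∂(3*z*(z - 1))/∂x - ∂(2*x*z - 3*x - y^2)/∂z = -2*x
  coefficient of dy ∧ dz: ∂f_3/∂y - ∂f_2/∂z = ∂(3*z*(z - 1))/∂y - ∂(2*x^2 + x*z + z)/∂z = -x - 1
Assembling: d(omega) = (4*x + 2*y + z) dx ∧ dy + (-2*x) dx ∧ dz + (-x - 1) dy ∧ dz.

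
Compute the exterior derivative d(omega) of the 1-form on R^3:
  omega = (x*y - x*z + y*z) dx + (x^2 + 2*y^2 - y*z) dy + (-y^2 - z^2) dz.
d(omega) = (x - z) dx ∧ dy + (x - y) dx ∧ dz + (-y) dy ∧ dz

For a 1-form omega = sum_i f_i dx_i, the exterior derivative is
  d(omega) = sum_{i < j} (∂f_j/∂x_i - ∂f_i/∂x_j) dx_i ∧ dx_j.
  coefficient of dx ∧ dy: ∂f_2/∂x - ∂f_1/∂y = ∂(x^2 + 2*y^2 - y*z)/∂x - ∂(x*y - x*z + y*z)/∂y = x - z
  coefficient of dx ∧ dz: ∂f_3/∂x - ∂f_1/∂z = ∂(-y^2 - z^2)/∂x - ∂(x*y - x*z + y*z)/∂z = x - y
  coefficient of dy ∧ dz: ∂f_3/∂y - ∂f_2/∂z = ∂(-y^2 - z^2)/∂y - ∂(x^2 + 2*y^2 - y*z)/∂z = -y
Assembling: d(omega) = (x - z) dx ∧ dy + (x - y) dx ∧ dz + (-y) dy ∧ dz.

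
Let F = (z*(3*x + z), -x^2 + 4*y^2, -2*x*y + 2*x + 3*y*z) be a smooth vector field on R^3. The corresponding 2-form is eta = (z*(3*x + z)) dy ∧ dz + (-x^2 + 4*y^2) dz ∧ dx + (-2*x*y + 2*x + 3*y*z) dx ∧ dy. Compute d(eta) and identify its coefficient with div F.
d(eta) = (11*y + 3*z) dx ∧ dy ∧ dz; div F = 11*y + 3*z

For a 2-form in R^3 of the form above, applying d gives a 3-form with coefficient ∂P/∂x + ∂Q/∂y + ∂R/∂z:
  ∂P/∂x = 3*z
  ∂Q/∂y = 8*y
  ∂R/∂z = 3*y
Sum = 11*y + 3*z, which is exactly div F.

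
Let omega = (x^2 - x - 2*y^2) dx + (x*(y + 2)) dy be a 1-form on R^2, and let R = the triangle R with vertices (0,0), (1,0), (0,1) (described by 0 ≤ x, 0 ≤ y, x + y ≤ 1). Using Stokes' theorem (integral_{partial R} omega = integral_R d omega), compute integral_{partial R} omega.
integral_(partial R) omega = 11/6

Stokes: integral_partial_R omega = integral_R d omega with d omega = (∂Q/∂x - ∂P/∂y) dx ∧ dy.
  ∂Q/∂x = y + 2
  ∂P/∂y = -4*y
  integrand = ∂Q/∂x - ∂P/∂y = 5*y + 2.
Integrating over R: integral_0^1 integral_0^{1-x} (5*y + 2) dy dx = 11/6.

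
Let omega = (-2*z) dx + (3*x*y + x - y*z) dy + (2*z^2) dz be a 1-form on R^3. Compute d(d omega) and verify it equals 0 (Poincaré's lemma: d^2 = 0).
d(d omega) = 0

Step 1: d omega = sum_{i<j} (∂f_j/∂x_i - ∂f_i/∂x_j) dx_i ∧ dx_j:
  coeff of dx ∧ dy: 3*y + 1
  coeff of dx ∧ dz: 2
  coeff of dy ∧ dz: y
Step 2: Apply d again to each 2-form coefficient. The only possible 3-form in R^3 is dx ∧ dy ∧ dz, with coefficient
  ∂(coeff of dy∧dz)/∂x - ∂(coeff of dx∧dz)/∂y + ∂(coeff of dx∧dy)/∂z
  = ∂/∂x (y) - ∂/∂y (2) + ∂/∂z (3*y + 1).
Each of these terms simplifies to sums of mixed partials that cancel in pairs. The result is 0 (by equality of mixed partials for smooth functions — Schwarz / Clairaut).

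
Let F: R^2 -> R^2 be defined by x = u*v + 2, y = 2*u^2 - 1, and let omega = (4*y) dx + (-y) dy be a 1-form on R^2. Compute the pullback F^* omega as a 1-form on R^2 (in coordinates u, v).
F^* omega = (-8*u^3 + 8*u^2*v + 4*u - 4*v) du + (8*u^3 - 4*u) dv

Using F^*(f dg) = (f ∘ F) d(g ∘ F), substitute each coordinate x_i by F_i(u, v) in f_i, and replace dx_i by d F_i = (∂F_i/∂u) du + (∂F_i/∂v) dv.
  For the x component: f_1(F) = 8*u^2 - 4; d F_1 = (v) du + (u) dv
  For the y component: f_2(F) = 1 - 2*u^2; d F_2 = (4*u) du + (0) dv
Combining and collecting du, dv coefficients:
  coeff of du: -8*u^3 + 8*u^2*v + 4*u - 4*v
  coeff of dv: 8*u^3 - 4*u
F^* omega = (-8*u^3 + 8*u^2*v + 4*u - 4*v) du + (8*u^3 - 4*u) dv.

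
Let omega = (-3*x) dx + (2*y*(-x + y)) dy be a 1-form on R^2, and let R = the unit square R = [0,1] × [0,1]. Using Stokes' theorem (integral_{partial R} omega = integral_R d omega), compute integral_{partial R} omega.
integral_(partial R) omega = -1

Stokes: integral_partial_R omega = integral_R d omega with d omega = (∂Q/∂x - ∂P/∂y) dx ∧ dy.
  ∂Q/∂x = -2*y
  ∂P/∂y = 0
  integrand = ∂Q/∂x - ∂P/∂y = -2*y.
Integrating over R: integral_0^1 integral_0^1 (-2*y) dx dy = -1.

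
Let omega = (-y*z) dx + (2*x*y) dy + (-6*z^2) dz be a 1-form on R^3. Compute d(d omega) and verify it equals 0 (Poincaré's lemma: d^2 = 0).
d(d omega) = 0

Step 1: d omega = sum_{i<j} (∂f_j/∂x_i - ∂f_i/∂x_j) dx_i ∧ dx_j:
  coeff of dx ∧ dy: 2*y + z
  coeff of dx ∧ dz: y
  coeff of dy ∧ dz: 0
Step 2: Apply d again to each 2-form coefficient. The only possible 3-form in R^3 is dx ∧ dy ∧ dz, with coefficient
  ∂(coeff of dy∧dz)/∂x - ∂(coeff of dx∧dz)/∂y + ∂(coeff of dx∧dy)/∂z
  = ∂/∂x (0) - ∂/∂y (y) + ∂/∂z (2*y + z).
Each of these terms simplifies to sums of mixed partials that cancel in pairs. The result is 0 (by equality of mixed partials for smooth functions — Schwarz / Clairaut).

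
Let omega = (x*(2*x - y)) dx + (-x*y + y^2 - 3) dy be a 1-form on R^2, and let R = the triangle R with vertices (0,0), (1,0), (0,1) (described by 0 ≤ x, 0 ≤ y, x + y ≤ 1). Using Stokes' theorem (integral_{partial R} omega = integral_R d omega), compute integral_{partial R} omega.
integral_(partial R) omega = 0

Stokes: integral_partial_R omega = integral_R d omega with d omega = (∂Q/∂x - ∂P/∂y) dx ∧ dy.
  ∂Q/∂x = -y
  ∂P/∂y = -x
  integrand = ∂Q/∂x - ∂P/∂y = x - y.
Integrating over R: integral_0^1 integral_0^{1-x} (x - y) dy dx = 0.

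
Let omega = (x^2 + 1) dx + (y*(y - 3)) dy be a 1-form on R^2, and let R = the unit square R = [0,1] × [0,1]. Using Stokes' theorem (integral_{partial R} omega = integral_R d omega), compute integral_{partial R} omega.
integral_(partial R) omega = 0

Stokes: integral_partial_R omega = integral_R d omega with d omega = (∂Q/∂x - ∂P/∂y) dx ∧ dy.
  ∂Q/∂x = 0
  ∂P/∂y = 0
  integrand = ∂Q/∂x - ∂P/∂y = 0.
Integrating over R: integral_0^1 integral_0^1 (0) dx dy = 0.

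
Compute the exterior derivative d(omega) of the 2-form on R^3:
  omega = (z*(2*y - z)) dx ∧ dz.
d(omega) = (-2*z) dx ∧ dy ∧ dz

For a 2-form omega = sum_{i<j} g_{ij} dx_i ∧ dx_j, the exterior derivative is
  d(omega) = sum_{i<j} d(g_{ij}) ∧ dx_i ∧ dx_j = sum_{i<j, k} (∂g_{ij}/∂x_k) dx_k ∧ dx_i ∧ dx_j.
Expand each term, using dx_k ∧ dx_i ∧ dx_j = sgn(permutation) dx_{(a)} ∧ dx_{(b)} ∧ dx_{(c)} with (a < b < c) sorted:
  d(z*(2*y - z)) includes (∂/∂y)(z*(2*y - z)) dy = (2*z) dy, which multiplied by dx ∧ dz gives (-2*z) dx ∧ dy ∧ dz
Collecting like 3-forms: d(omega) = (-2*z) dx ∧ dy ∧ dz.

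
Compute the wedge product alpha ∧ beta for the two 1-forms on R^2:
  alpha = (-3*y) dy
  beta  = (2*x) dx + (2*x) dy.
alpha ∧ beta = (6*x*y) dx ∧ dy

Distribute the wedge, using dx_i ∧ dx_j = -dx_j ∧ dx_i and dx_i ∧ dx_i = 0. For each pair (i, j) with i < j, the coefficient of dx_i ∧ dx_j in alpha ∧ beta is (alpha_i * beta_j - alpha_j * beta_i). Collecting: alpha ∧ beta = (6*x*y) dx ∧ dy.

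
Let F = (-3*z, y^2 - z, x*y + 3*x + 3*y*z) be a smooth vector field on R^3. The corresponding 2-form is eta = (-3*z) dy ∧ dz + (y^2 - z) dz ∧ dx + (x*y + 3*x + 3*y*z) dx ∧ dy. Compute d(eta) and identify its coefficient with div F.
d(eta) = (5*y) dx ∧ dy ∧ dz; div F = 5*y

For a 2-form in R^3 of the form above, applying d gives a 3-form with coefficient ∂P/∂x + ∂Q/∂y + ∂R/∂z:
  ∂P/∂x = 0
  ∂Q/∂y = 2*y
  ∂R/∂z = 3*y
Sum = 5*y, which is exactly div F.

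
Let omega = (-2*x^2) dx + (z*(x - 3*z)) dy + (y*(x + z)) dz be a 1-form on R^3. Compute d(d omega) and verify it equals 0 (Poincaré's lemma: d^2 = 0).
d(d omega) = 0

Step 1: d omega = sum_{i<j} (∂f_j/∂x_i - ∂f_i/∂x_j) dx_i ∧ dx_j:
  coeff of dx ∧ dy: z
  coeff of dx ∧ dz: y
  coeff of dy ∧ dz: 7*z
Step 2: Apply d again to each 2-form coefficient. The only possible 3-form in R^3 is dx ∧ dy ∧ dz, with coefficient
  ∂(coeff of dy∧dz)/∂x - ∂(coeff of dx∧dz)/∂y + ∂(coeff of dx∧dy)/∂z
  = ∂/∂x (7*z) - ∂/∂y (y) + ∂/∂z (z).
Each of these terms simplifies to sums of mixed partials that cancel in pairs. The result is 0 (by equality of mixed partials for smooth functions — Schwarz / Clairaut).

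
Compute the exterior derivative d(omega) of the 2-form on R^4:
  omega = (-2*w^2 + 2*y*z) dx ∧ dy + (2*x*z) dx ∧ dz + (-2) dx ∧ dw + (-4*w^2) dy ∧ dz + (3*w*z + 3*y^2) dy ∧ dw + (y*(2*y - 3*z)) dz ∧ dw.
d(omega) = (2*y) dx ∧ dy ∧ dz + (-4*w) dx ∧ dy ∧ dw + (-11*w + 4*y - 3*z) dy ∧ dz ∧ dw

For a 2-form omega = sum_{i<j} g_{ij} dx_i ∧ dx_j, the exterior derivative is
  d(omega) = sum_{i<j} d(g_{ij}) ∧ dx_i ∧ dx_j = sum_{i<j, k} (∂g_{ij}/∂x_k) dx_k ∧ dx_i ∧ dx_j.
Expand each term, using dx_k ∧ dx_i ∧ dx_j = sgn(permutation) dx_{(a)} ∧ dx_{(b)} ∧ dx_{(c)} with (a < b < c) sorted:
  d(-2*w^2 + 2*y*z) includes (∂/∂z)(-2*w^2 + 2*y*z) dz = (2*y) dz, which multiplied by dx ∧ dy gives (2*y) dx ∧ dy ∧ dz
  d(-2*w^2 + 2*y*z) includes (∂/∂w)(-2*w^2 + 2*y*z) dw = (-4*w) dw, which multiplied by dx ∧ dy gives (-4*w) dx ∧ dy ∧ dw
  d(-4*w^2) includes (∂/∂w)(-4*w^2) dw = (-8*w) dw, which multiplied by dy ∧ dz gives (-8*w) dy ∧ dz ∧ dw
  d(3*w*z + 3*y^2) includes (∂/∂z)(3*w*z + 3*y^2) dz = (3*w) dz, which multiplied by dy ∧ dw gives (-3*w) dy ∧ dz ∧ dw
  d(y*(2*y - 3*z)) includes (∂/∂y)(y*(2*y - 3*z)) dy = (4*y - 3*z) dy, which multiplied by dz ∧ dw gives (4*y - 3*z) dy ∧ dz ∧ dw
Collecting like 3-forms: d(omega) = (2*y) dx ∧ dy ∧ dz + (-4*w) dx ∧ dy ∧ dw + (-11*w + 4*y - 3*z) dy ∧ dz ∧ dw.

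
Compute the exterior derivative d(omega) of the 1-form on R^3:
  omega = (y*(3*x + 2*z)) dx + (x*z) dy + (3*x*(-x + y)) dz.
d(omega) = (-3*x - z) dx ∧ dy + (-6*x + y) dx ∧ dz + (2*x) dy ∧ dz

For a 1-form omega = sum_i f_i dx_i, the exterior derivative is
  d(omega) = sum_{i < j} (∂f_j/∂x_i - ∂f_i/∂x_j) dx_i ∧ dx_j.
  coefficient of dx ∧ dy: ∂f_2/∂x - ∂f_1/∂y = ∂(x*z)/∂x - ∂(y*(3*x + 2*z))/∂y = -3*x - z
  coefficient of dx ∧ dz: ∂f_3/∂x - ∂f_1/∂z = ∂(3*x*(-x + y))/∂x - ∂(y*(3*x + 2*z))/∂z = -6*x + y
  coefficient of dy ∧ dz: ∂f_3/∂y - ∂f_2/∂z = ∂(3*x*(-x + y))/∂y - ∂(x*z)/∂z = 2*x
Assembling: d(omega) = (-3*x - z) dx ∧ dy + (-6*x + y) dx ∧ dz + (2*x) dy ∧ dz.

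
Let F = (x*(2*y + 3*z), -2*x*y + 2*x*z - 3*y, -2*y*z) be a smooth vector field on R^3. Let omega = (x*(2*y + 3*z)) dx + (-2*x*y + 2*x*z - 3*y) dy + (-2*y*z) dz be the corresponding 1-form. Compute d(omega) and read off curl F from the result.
d(omega) = (-2*x - 2*z) dy ∧ dz + (3*x) dz ∧ dx + (-2*x - 2*y + 2*z) dx ∧ dy; curl F = (-2*x - 2*z, 3*x, -2*x - 2*y + 2*z)

d omega = sum_{i<j} (∂f_j/∂x_i - ∂f_i/∂x_j) dx_i ∧ dx_j. Under the identification (dy ∧ dz, dz ∧ dx, dx ∧ dy) ↔ (e_x, e_y, e_z), the coefficients are exactly the components of curl F. Compute:
  ∂R/∂y - ∂Q/∂z = (-2*z) - (2*x) = -2*x - 2*z
  ∂P/∂z - ∂R/∂x = (3*x) - (0) = 3*x
  ∂Q/∂x - ∂P/∂y = (-2*y + 2*z) - (2*x) = -2*x - 2*y + 2*z.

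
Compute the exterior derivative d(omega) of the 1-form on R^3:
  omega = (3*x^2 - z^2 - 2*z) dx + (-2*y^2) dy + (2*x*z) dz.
d(omega) = (4*z + 2) dx ∧ dz

For a 1-form omega = sum_i f_i dx_i, the exterior derivative is
  d(omega) = sum_{i < j} (∂f_j/∂x_i - ∂f_i/∂x_j) dx_i ∧ dx_j.
  coefficient of dx ∧ dz: ∂f_3/∂x - ∂f_1/∂z = ∂(2*x*z)/∂x - ∂(3*x^2 - z^2 - 2*z)/∂z = 4*z + 2
Assembling: d(omega) = (4*z + 2) dx ∧ dz.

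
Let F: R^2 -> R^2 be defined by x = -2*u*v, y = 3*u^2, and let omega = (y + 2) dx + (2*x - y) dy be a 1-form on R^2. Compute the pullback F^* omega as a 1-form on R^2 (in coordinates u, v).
F^* omega = (-18*u^3 - 30*u^2*v - 4*v) du + (-6*u^3 - 4*u) dv

Using F^*(f dg) = (f ∘ F) d(g ∘ F), substitute each coordinate x_i by F_i(u, v) in f_i, and replace dx_i by d F_i = (∂F_i/∂u) du + (∂F_i/∂v) dv.
  For the x component: f_1(F) = 3*u^2 + 2; d F_1 = (-2*v) du + (-2*u) dv
  For the y component: f_2(F) = u*(-3*u - 4*v); d F_2 = (6*u) du + (0) dv
Combining and collecting du, dv coefficients:
  coeff of du: -18*u^3 - 30*u^2*v - 4*v
  coeff of dv: -6*u^3 - 4*u
F^* omega = (-18*u^3 - 30*u^2*v - 4*v) du + (-6*u^3 - 4*u) dv.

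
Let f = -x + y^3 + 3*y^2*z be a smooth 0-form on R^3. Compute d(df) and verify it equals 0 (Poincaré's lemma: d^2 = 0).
d(df) = 0

Step 1: df = sum_i (∂f/∂x_i) dx_i = (-1) dx + (3*y*(y + 2*z)) dy + (3*y^2) dz.
Step 2: Apply d again. Using the 1-form formula, the coefficient of dx ∧ dy in d(df) is ∂^2 f/∂x ∂y - ∂^2 f/∂y ∂x = (0) - (0) = 0 (equality of mixed partials for smooth f).
Similarly for dx ∧ dz and dy ∧ dz — all coefficients vanish. So d(df) = 0.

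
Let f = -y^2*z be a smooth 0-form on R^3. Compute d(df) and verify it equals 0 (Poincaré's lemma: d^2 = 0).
d(df) = 0

Step 1: df = sum_i (∂f/∂x_i) dx_i = (0) dx + (-2*y*z) dy + (-y^2) dz.
Step 2: Apply d again. Using the 1-form formula, the coefficient of dx ∧ dy in d(df) is ∂^2 f/∂x ∂y - ∂^2 f/∂y ∂x = (0) - (0) = 0 (equality of mixed partials for smooth f).
Similarly for dx ∧ dz and dy ∧ dz — all coefficients vanish. So d(df) = 0.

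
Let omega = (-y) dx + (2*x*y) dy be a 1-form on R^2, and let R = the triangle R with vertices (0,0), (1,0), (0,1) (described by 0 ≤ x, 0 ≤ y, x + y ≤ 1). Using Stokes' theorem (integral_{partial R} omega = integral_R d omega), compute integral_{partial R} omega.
integral_(partial R) omega = 5/6

Stokes: integral_partial_R omega = integral_R d omega with d omega = (∂Q/∂x - ∂P/∂y) dx ∧ dy.
  ∂Q/∂x = 2*y
  ∂P/∂y = -1
  integrand = ∂Q/∂x - ∂P/∂y = 2*y + 1.
Integrating over R: integral_0^1 integral_0^{1-x} (2*y + 1) dy dx = 5/6.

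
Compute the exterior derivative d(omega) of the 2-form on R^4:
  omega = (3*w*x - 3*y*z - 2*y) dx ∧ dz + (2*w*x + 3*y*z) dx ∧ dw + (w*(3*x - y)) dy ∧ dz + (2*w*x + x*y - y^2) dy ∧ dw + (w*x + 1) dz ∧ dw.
d(omega) = (3*w + 3*z + 2) dx ∧ dy ∧ dz + (w + 3*x - 3*y) dx ∧ dz ∧ dw + (2*w + y - 3*z) dx ∧ dy ∧ dw + (3*x - y) dy ∧ dz ∧ dw

For a 2-form omega = sum_{i<j} g_{ij} dx_i ∧ dx_j, the exterior derivative is
  d(omega) = sum_{i<j} d(g_{ij}) ∧ dx_i ∧ dx_j = sum_{i<j, k} (∂g_{ij}/∂x_k) dx_k ∧ dx_i ∧ dx_j.
Expand each term, using dx_k ∧ dx_i ∧ dx_j = sgn(permutation) dx_{(a)} ∧ dx_{(b)} ∧ dx_{(c)} with (a < b < c) sorted:
  d(3*w*x - 3*y*z - 2*y) includes (∂/∂y)(3*w*x - 3*y*z - 2*y) dy = (-3*z - 2) dy, which multiplied by dx ∧ dz gives (3*z + 2) dx ∧ dy ∧ dz
  d(3*w*x - 3*y*z - 2*y) includes (∂/∂w)(3*w*x - 3*y*z - 2*y) dw = (3*x) dw, which multiplied by dx ∧ dz gives (3*x) dx ∧ dz ∧ dw
  d(2*w*x + 3*y*z) includes (∂/∂y)(2*w*x + 3*y*z) dy = (3*z) dy, which multiplied by dx ∧ dw gives (-3*z) dx ∧ dy ∧ dw
  d(2*w*x + 3*y*z) includes (∂/∂z)(2*w*x + 3*y*z) dz = (3*y) dz, which multiplied by dx ∧ dw gives (-3*y) dx ∧ dz ∧ dw
  d(w*(3*x - y)) includes (∂/∂x)(w*(3*x - y)) dx = (3*w) dx, which multiplied by dy ∧ dz gives (3*w) dx ∧ dy ∧ dz
  d(w*(3*x - y)) includes (∂/∂w)(w*(3*x - y)) dw = (3*x - y) dw, which multiplied by dy ∧ dz gives (3*x - y) dy ∧ dz ∧ dw
  d(2*w*x + x*y - y^2) includes (∂/∂x)(2*w*x + x*y - y^2) dx = (2*w + y) dx, which multiplied by dy ∧ dw gives (2*w + y) dx ∧ dy ∧ dw
  d(w*x + 1) includes (∂/∂x)(w*x + 1) dx = (w) dx, which multiplied by dz ∧ dw gives (w) dx ∧ dz ∧ dw
Collecting like 3-forms: d(omega) = (3*w + 3*z + 2) dx ∧ dy ∧ dz + (w + 3*x - 3*y) dx ∧ dz ∧ dw + (2*w + y - 3*z) dx ∧ dy ∧ dw + (3*x - y) dy ∧ dz ∧ dw.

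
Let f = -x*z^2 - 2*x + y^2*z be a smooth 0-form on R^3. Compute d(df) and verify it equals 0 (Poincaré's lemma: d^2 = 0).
d(df) = 0

Step 1: df = sum_i (∂f/∂x_i) dx_i = (-z^2 - 2) dx + (2*y*z) dy + (-2*x*z + y^2) dz.
Step 2: Apply d again. Using the 1-form formula, the coefficient of dx ∧ dy in d(df) is ∂^2 f/∂x ∂y - ∂^2 f/∂y ∂x = (0) - (0) = 0 (equality of mixed partials for smooth f).
Similarly for dx ∧ dz and dy ∧ dz — all coefficients vanish. So d(df) = 0.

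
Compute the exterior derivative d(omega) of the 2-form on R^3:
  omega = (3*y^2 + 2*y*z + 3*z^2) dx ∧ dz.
d(omega) = (-6*y - 2*z) dx ∧ dy ∧ dz

For a 2-form omega = sum_{i<j} g_{ij} dx_i ∧ dx_j, the exterior derivative is
  d(omega) = sum_{i<j} d(g_{ij}) ∧ dx_i ∧ dx_j = sum_{i<j, k} (∂g_{ij}/∂x_k) dx_k ∧ dx_i ∧ dx_j.
Expand each term, using dx_k ∧ dx_i ∧ dx_j = sgn(permutation) dx_{(a)} ∧ dx_{(b)} ∧ dx_{(c)} with (a < b < c) sorted:
  d(3*y^2 + 2*y*z + 3*z^2) includes (∂/∂y)(3*y^2 + 2*y*z + 3*z^2) dy = (6*y + 2*z) dy, which multiplied by dx ∧ dz gives (-6*y - 2*z) dx ∧ dy ∧ dz
Collecting like 3-forms: d(omega) = (-6*y - 2*z) dx ∧ dy ∧ dz.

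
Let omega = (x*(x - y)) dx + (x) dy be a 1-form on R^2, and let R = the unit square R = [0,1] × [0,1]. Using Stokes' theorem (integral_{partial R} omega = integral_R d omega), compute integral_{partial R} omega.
integral_(partial R) omega = 3/2

Stokes: integral_partial_R omega = integral_R d omega with d omega = (∂Q/∂x - ∂P/∂y) dx ∧ dy.
  ∂Q/∂x = 1
  ∂P/∂y = -x
  integrand = ∂Q/∂x - ∂P/∂y = x + 1.
Integrating over R: integral_0^1 integral_0^1 (x + 1) dx dy = 3/2.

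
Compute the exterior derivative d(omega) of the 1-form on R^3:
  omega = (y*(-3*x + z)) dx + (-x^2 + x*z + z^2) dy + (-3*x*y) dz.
d(omega) = (x) dx ∧ dy + (-4*y) dx ∧ dz + (-4*x - 2*z) dy ∧ dz

For a 1-form omega = sum_i f_i dx_i, the exterior derivative is
  d(omega) = sum_{i < j} (∂f_j/∂x_i - ∂f_i/∂x_j) dx_i ∧ dx_j.
  coefficient of dx ∧ dy: ∂f_2/∂x - ∂f_1/∂y = ∂(-x^2 + x*z + z^2)/∂x - ∂(y*(-3*x + z))/∂y = x
  coefficient of dx ∧ dz: ∂f_3/∂x - ∂f_1/∂z = ∂(-3*x*y)/∂x - ∂(y*(-3*x + z))/∂z = -4*y
  coefficient of dy ∧ dz: ∂f_3/∂y - ∂f_2/∂z = ∂(-3*x*y)/∂y - ∂(-x^2 + x*z + z^2)/∂z = -4*x - 2*z
Assembling: d(omega) = (x) dx ∧ dy + (-4*y) dx ∧ dz + (-4*x - 2*z) dy ∧ dz.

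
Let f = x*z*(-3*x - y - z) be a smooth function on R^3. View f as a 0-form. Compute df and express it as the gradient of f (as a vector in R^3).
df = (z*(-6*x - y - z)) dx + (-x*z) dy + (x*(-3*x - y - 2*z)) dz; grad f = (z*(-6*x - y - z), -x*z, x*(-3*x - y - 2*z))

For a 0-form f, d f = (∂f/∂x) dx + (∂f/∂y) dy + (∂f/∂z) dz. The components of the vector representation are exactly the entries of grad f in Cartesian coordinates:
  ∂f/∂x = z*(-6*x - y - z)
  ∂f/∂y = -x*z
  ∂f/∂z = x*(-3*x - y - 2*z).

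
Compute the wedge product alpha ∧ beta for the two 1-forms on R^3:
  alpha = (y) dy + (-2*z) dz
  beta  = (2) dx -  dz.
alpha ∧ beta = (-2*y) dx ∧ dy + (-y) dy ∧ dz + (4*z) dx ∧ dz

Distribute the wedge, using dx_i ∧ dx_j = -dx_j ∧ dx_i and dx_i ∧ dx_i = 0. For each pair (i, j) with i < j, the coefficient of dx_i ∧ dx_j in alpha ∧ beta is (alpha_i * beta_j - alpha_j * beta_i). Collecting: alpha ∧ beta = (-2*y) dx ∧ dy + (-y) dy ∧ dz + (4*z) dx ∧ dz.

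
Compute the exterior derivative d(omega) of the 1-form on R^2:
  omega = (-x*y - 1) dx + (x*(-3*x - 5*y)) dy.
d(omega) = (-5*x - 5*y) dx ∧ dy

For a 1-form omega = sum_i f_i dx_i, the exterior derivative is
  d(omega) = sum_{i < j} (∂f_j/∂x_i - ∂f_i/∂x_j) dx_i ∧ dx_j.
  coefficient of dx ∧ dy: ∂f_2/∂x - ∂f_1/∂y = ∂(x*(-3*x - 5*y))/∂x - ∂(-x*y - 1)/∂y = -5*x - 5*y
Assembling: d(omega) = (-5*x - 5*y) dx ∧ dy.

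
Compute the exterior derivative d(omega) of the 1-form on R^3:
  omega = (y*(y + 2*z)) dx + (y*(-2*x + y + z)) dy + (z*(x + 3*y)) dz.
d(omega) = (-4*y - 2*z) dx ∧ dy + (-2*y + z) dx ∧ dz + (-y + 3*z) dy ∧ dz

For a 1-form omega = sum_i f_i dx_i, the exterior derivative is
  d(omega) = sum_{i < j} (∂f_j/∂x_i - ∂f_i/∂x_j) dx_i ∧ dx_j.
  coefficient of dx ∧ dy: ∂f_2/∂x - ∂f_1/∂y = ∂(y*(-2*x + y + z))/∂x - ∂(y*(y + 2*z))/∂y = -4*y - 2*z
  coefficient of dx ∧ dz: ∂f_3/∂x - ∂f_1/∂z = ∂(z*(x + 3*y))/∂x - ∂(y*(y + 2*z))/∂z = -2*y + z
  coefficient of dy ∧ dz: ∂f_3/∂y - ∂f_2/∂z = ∂(z*(x + 3*y))/∂y - ∂(y*(-2*x + y + z))/∂z = -y + 3*z
Assembling: d(omega) = (-4*y - 2*z) dx ∧ dy + (-2*y + z) dx ∧ dz + (-y + 3*z) dy ∧ dz.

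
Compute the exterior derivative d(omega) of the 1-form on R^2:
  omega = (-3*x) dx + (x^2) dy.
d(omega) = (2*x) dx ∧ dy

For a 1-form omega = sum_i f_i dx_i, the exterior derivative is
  d(omega) = sum_{i < j} (∂f_j/∂x_i - ∂f_i/∂x_j) dx_i ∧ dx_j.
  coefficient of dx ∧ dy: ∂f_2/∂x - ∂f_1/∂y = ∂(x^2)/∂x - ∂(-3*x)/∂y = 2*x
Assembling: d(omega) = (2*x) dx ∧ dy.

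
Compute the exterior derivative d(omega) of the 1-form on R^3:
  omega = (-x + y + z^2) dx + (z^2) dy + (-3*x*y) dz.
d(omega) = (-1) dx ∧ dy + (-3*y - 2*z) dx ∧ dz + (-3*x - 2*z) dy ∧ dz

For a 1-form omega = sum_i f_i dx_i, the exterior derivative is
  d(omega) = sum_{i < j} (∂f_j/∂x_i - ∂f_i/∂x_j) dx_i ∧ dx_j.
  coefficient of dx ∧ dy: ∂f_2/∂x - ∂f_1/∂y = ∂(z^2)/∂x - ∂(-x + y + z^2)/∂y = -1
  coefficient of dx ∧ dz: ∂f_3/∂x - ∂f_1/∂z = ∂(-3*x*y)/∂x - ∂(-x + y + z^2)/∂z = -3*y - 2*z
  coefficient of dy ∧ dz: ∂f_3/∂y - ∂f_2/∂z = ∂(-3*x*y)/∂y - ∂(z^2)/∂z = -3*x - 2*z
Assembling: d(omega) = (-1) dx ∧ dy + (-3*y - 2*z) dx ∧ dz + (-3*x - 2*z) dy ∧ dz.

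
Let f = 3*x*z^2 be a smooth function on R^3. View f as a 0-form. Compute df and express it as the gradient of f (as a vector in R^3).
df = (3*z^2) dx + (0) dy + (6*x*z) dz; grad f = (3*z^2, 0, 6*x*z)

For a 0-form f, d f = (∂f/∂x) dx + (∂f/∂y) dy + (∂f/∂z) dz. The components of the vector representation are exactly the entries of grad f in Cartesian coordinates:
  ∂f/∂x = 3*z^2
  ∂f/∂y = 0
  ∂f/∂z = 6*x*z.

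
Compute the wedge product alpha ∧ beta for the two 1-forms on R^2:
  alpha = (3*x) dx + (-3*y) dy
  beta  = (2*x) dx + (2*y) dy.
alpha ∧ beta = (12*x*y) dx ∧ dy

Distribute the wedge, using dx_i ∧ dx_j = -dx_j ∧ dx_i and dx_i ∧ dx_i = 0. For each pair (i, j) with i < j, the coefficient of dx_i ∧ dx_j in alpha ∧ beta is (alpha_i * beta_j - alpha_j * beta_i). Collecting: alpha ∧ beta = (12*x*y) dx ∧ dy.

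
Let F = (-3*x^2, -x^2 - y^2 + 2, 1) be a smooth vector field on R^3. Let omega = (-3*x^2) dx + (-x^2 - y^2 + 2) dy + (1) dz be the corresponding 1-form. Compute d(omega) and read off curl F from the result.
d(omega) = (0) dy ∧ dz + (0) dz ∧ dx + (-2*x) dx ∧ dy; curl F = (0, 0, -2*x)

d omega = sum_{i<j} (∂f_j/∂x_i - ∂f_i/∂x_j) dx_i ∧ dx_j. Under the identification (dy ∧ dz, dz ∧ dx, dx ∧ dy) ↔ (e_x, e_y, e_z), the coefficients are exactly the components of curl F. Compute:
  ∂R/∂y - ∂Q/∂z = (0) - (0) = 0
  ∂P/∂z - ∂R/∂x = (0) - (0) = 0
  ∂Q/∂x - ∂P/∂y = (-2*x) - (0) = -2*x.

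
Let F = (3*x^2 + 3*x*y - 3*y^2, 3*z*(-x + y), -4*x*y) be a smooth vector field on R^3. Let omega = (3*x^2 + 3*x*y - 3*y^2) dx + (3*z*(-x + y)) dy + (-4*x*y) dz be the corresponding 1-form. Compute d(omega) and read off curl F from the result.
d(omega) = (-x - 3*y) dy ∧ dz + (4*y) dz ∧ dx + (-3*x + 6*y - 3*z) dx ∧ dy; curl F = (-x - 3*y, 4*y, -3*x + 6*y - 3*z)

d omega = sum_{i<j} (∂f_j/∂x_i - ∂f_i/∂x_j) dx_i ∧ dx_j. Under the identification (dy ∧ dz, dz ∧ dx, dx ∧ dy) ↔ (e_x, e_y, e_z), the coefficients are exactly the components of curl F. Compute:
  ∂R/∂y - ∂Q/∂z = (-4*x) - (-3*x + 3*y) = -x - 3*y
  ∂P/∂z - ∂R/∂x = (0) - (-4*y) = 4*y
  ∂Q/∂x - ∂P/∂y = (-3*z) - (3*x - 6*y) = -3*x + 6*y - 3*z.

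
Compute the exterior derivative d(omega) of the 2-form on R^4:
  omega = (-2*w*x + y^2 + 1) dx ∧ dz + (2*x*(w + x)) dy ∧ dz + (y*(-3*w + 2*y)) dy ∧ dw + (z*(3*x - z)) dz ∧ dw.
d(omega) = (2*w + 4*x - 2*y) dx ∧ dy ∧ dz + (-2*x + 3*z) dx ∧ dz ∧ dw + (2*x) dy ∧ dz ∧ dw

For a 2-form omega = sum_{i<j} g_{ij} dx_i ∧ dx_j, the exterior derivative is
  d(omega) = sum_{i<j} d(g_{ij}) ∧ dx_i ∧ dx_j = sum_{i<j, k} (∂g_{ij}/∂x_k) dx_k ∧ dx_i ∧ dx_j.
Expand each term, using dx_k ∧ dx_i ∧ dx_j = sgn(permutation) dx_{(a)} ∧ dx_{(b)} ∧ dx_{(c)} with (a < b < c) sorted:
  d(-2*w*x + y^2 + 1) includes (∂/∂y)(-2*w*x + y^2 + 1) dy = (2*y) dy, which multiplied by dx ∧ dz gives (-2*y) dx ∧ dy ∧ dz
  d(-2*w*x + y^2 + 1) includes (∂/∂w)(-2*w*x + y^2 + 1) dw = (-2*x) dw, which multiplied by dx ∧ dz gives (-2*x) dx ∧ dz ∧ dw
  d(2*x*(w + x)) includes (∂/∂x)(2*x*(w + x)) dx = (2*w + 4*x) dx, which multiplied by dy ∧ dz gives (2*w + 4*x) dx ∧ dy ∧ dz
  d(2*x*(w + x)) includes (∂/∂w)(2*x*(w + x)) dw = (2*x) dw, which multiplied by dy ∧ dz gives (2*x) dy ∧ dz ∧ dw
  d(z*(3*x - z)) includes (∂/∂x)(z*(3*x - z)) dx = (3*z) dx, which multiplied by dz ∧ dw gives (3*z) dx ∧ dz ∧ dw
Collecting like 3-forms: d(omega) = (2*w + 4*x - 2*y) dx ∧ dy ∧ dz + (-2*x + 3*z) dx ∧ dz ∧ dw + (2*x) dy ∧ dz ∧ dw.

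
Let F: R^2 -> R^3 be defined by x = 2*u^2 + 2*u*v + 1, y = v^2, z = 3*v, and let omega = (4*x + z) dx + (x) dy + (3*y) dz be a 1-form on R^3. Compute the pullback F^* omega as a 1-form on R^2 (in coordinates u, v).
F^* omega = (32*u^3 + 48*u^2*v + 16*u*v^2 + 12*u*v + 16*u + 6*v^2 + 8*v) du + (16*u^3 + 20*u^2*v + 4*u*v^2 + 6*u*v + 8*u + 9*v^2 + 2*v) dv

Using F^*(f dg) = (f ∘ F) d(g ∘ F), substitute each coordinate x_i by F_i(u, v) in f_i, and replace dx_i by d F_i = (∂F_i/∂u) du + (∂F_i/∂v) dv.
  For the x component: f_1(F) = 8*u^2 + 8*u*v + 3*v + 4; d F_1 = (4*u + 2*v) du + (2*u) dv
  For the y component: f_2(F) = 2*u^2 + 2*u*v + 1; d F_2 = (0) du + (2*v) dv
  For the z component: f_3(F) = 3*v^2; d F_3 = (0) du + (3) dv
Combining and collecting du, dv coefficients:
  coeff of du: 32*u^3 + 48*u^2*v + 16*u*v^2 + 12*u*v + 16*u + 6*v^2 + 8*v
  coeff of dv: 16*u^3 + 20*u^2*v + 4*u*v^2 + 6*u*v + 8*u + 9*v^2 + 2*v
F^* omega = (32*u^3 + 48*u^2*v + 16*u*v^2 + 12*u*v + 16*u + 6*v^2 + 8*v) du + (16*u^3 + 20*u^2*v + 4*u*v^2 + 6*u*v + 8*u + 9*v^2 + 2*v) dv.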